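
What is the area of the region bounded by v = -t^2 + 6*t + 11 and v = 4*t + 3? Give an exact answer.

Set the curves equal: -t^2 + 6*t + 11 = 4*t + 3, so -t^2 + 2*t + 8 = 0, which factors as -(t - 4)*(t + 2) = 0. The curves meet at t = -2, 4.
On [-2, 4], v = -t^2 + 6*t + 11 is on top; that piece has area ∫[-2,4] (-t^2 + 2*t + 8) dt = 36.

36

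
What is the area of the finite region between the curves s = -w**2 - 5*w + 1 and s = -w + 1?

32/3

Both boundary curves give s as a function of w, so integrate with respect to w. Setting them equal: -w**2 - 4*w = 0, i.e. -w*(w + 4) = 0, so they meet at w = -4, 0.
For w in [-4, 0], s = -w**2 - 5*w + 1 is on the right; area = ∫[-4,0] (-w**2 - 4*w) dw = 32/3.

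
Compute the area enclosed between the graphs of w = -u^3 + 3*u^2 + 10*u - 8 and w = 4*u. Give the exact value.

Set the curves equal: -u^3 + 3*u^2 + 10*u - 8 = 4*u, so -u^3 + 3*u^2 + 6*u - 8 = 0, which factors as -(u - 4)*(u - 1)*(u + 2) = 0. The curves meet at u = -2, 1, 4.
On [-2, 1], w = 4*u is on top; that piece has area ∫[-2,1] (-(-u^3 + 3*u^2 + 6*u - 8)) du = 81/4.
On [1, 4], w = -u^3 + 3*u^2 + 10*u - 8 is on top; that piece has area ∫[1,4] (-u^3 + 3*u^2 + 6*u - 8) du = 81/4.
Total enclosed area = 81/4 + 81/4 = 81/2.

81/2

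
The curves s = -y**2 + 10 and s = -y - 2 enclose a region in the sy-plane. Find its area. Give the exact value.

343/6

Both boundary curves give s as a function of y, so integrate with respect to y. Setting them equal: -y**2 + y + 12 = 0, i.e. -(y - 4)*(y + 3) = 0, so they meet at y = -3, 4.
For y in [-3, 4], s = -y**2 + 10 is on the right; area = ∫[-3,4] (-y**2 + y + 12) dy = 343/6.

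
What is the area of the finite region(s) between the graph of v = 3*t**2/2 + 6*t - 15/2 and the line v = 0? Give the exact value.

54

The curve meets the t-axis where 3*t**2/2 + 6*t - 15/2 = 0, i.e. 3*(t - 1)*(t + 5)/2 = 0, at t = -5, 1.
On [-5, 1] the curve lies below the axis; ∫[-5,1] (3*t**2/2 + 6*t - 15/2) dt = -54, giving area 54.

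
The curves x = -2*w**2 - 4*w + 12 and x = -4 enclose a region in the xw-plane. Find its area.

72

Both boundary curves give x as a function of w, so integrate with respect to w. Setting them equal: -2*w**2 - 4*w + 16 = 0, i.e. -2*(w - 2)*(w + 4) = 0, so they meet at w = -4, 2.
For w in [-4, 2], x = -2*w**2 - 4*w + 12 is on the right; area = ∫[-4,2] (-2*w**2 - 4*w + 16) dw = 72.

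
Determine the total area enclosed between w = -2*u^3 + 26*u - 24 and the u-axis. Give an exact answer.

The curve meets the u-axis where -2*u^3 + 26*u - 24 = 0, i.e. -2*(u - 3)*(u - 1)*(u + 4) = 0, at u = -4, 1, 3.
On [-4, 1] the curve lies below the axis; ∫[-4,1] (-2*u^3 + 26*u - 24) du = -375/2, giving area 375/2.
On [1, 3] the curve lies above the axis; ∫[1,3] (-2*u^3 + 26*u - 24) du = 16, giving area 16.
Total area = 375/2 + 16 = 407/2.

407/2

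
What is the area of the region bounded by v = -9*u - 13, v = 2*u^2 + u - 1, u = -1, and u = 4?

535/3

On [-1, 4], (-9*u - 13) - (2*u^2 + u - 1) = -2*u^2 - 10*u - 12 is ≤ 0 throughout, so the area is a single integral of |-2*u^2 - 10*u - 12|.
∫[-1,4] (-2*u^2 - 10*u - 12) du = -535/3; the area of that piece is 535/3.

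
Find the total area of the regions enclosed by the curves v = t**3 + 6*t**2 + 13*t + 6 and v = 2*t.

1/2

Set the curves equal: t**3 + 6*t**2 + 13*t + 6 = 2*t, so t**3 + 6*t**2 + 11*t + 6 = 0, which factors as (t + 1)*(t + 2)*(t + 3) = 0. The curves meet at t = -3, -2, -1.
On [-3, -2], v = t**3 + 6*t**2 + 13*t + 6 is on top; that piece has area ∫[-3,-2] (t**3 + 6*t**2 + 11*t + 6) dt = 1/4.
On [-2, -1], v = 2*t is on top; that piece has area ∫[-2,-1] (-(t**3 + 6*t**2 + 11*t + 6)) dt = 1/4.
Total enclosed area = 1/4 + 1/4 = 1/2.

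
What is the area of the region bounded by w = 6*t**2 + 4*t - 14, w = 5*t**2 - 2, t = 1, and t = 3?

The difference (6*t**2 + 4*t - 14) - (5*t**2 - 2) = t**2 + 4*t - 12 changes sign at t = 2 inside [1, 3], so split the integral there.
∫[1,2] (t**2 + 4*t - 12) dt = -11/3; the area of that piece is 11/3.
∫[2,3] (t**2 + 4*t - 12) dt = 13/3.
Total area = 11/3 + 13/3 = 8.

8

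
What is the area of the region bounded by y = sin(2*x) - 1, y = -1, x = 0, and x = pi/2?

On [0, pi/2], (sin(2*x) - 1) - (-1) = sin(2*x) is ≥ 0 throughout, so the area is a single integral of |sin(2*x)|.
∫[0,pi/2] (sin(2*x)) dx = 1.

1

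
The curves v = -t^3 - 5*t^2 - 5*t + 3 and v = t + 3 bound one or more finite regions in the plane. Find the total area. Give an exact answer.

37/12

Set the curves equal: -t^3 - 5*t^2 - 5*t + 3 = t + 3, so -t^3 - 5*t^2 - 6*t = 0, which factors as -t*(t + 2)*(t + 3) = 0. The curves meet at t = -3, -2, 0.
On [-3, -2], v = t + 3 is on top; that piece has area ∫[-3,-2] (-(-t^3 - 5*t^2 - 6*t)) dt = 5/12.
On [-2, 0], v = -t^3 - 5*t^2 - 5*t + 3 is on top; that piece has area ∫[-2,0] (-t^3 - 5*t^2 - 6*t) dt = 8/3.
Total enclosed area = 5/12 + 8/3 = 37/12.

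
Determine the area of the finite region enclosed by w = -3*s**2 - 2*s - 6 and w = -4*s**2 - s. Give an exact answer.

Set the curves equal: -3*s**2 - 2*s - 6 = -4*s**2 - s, so s**2 - s - 6 = 0, which factors as (s - 3)*(s + 2) = 0. The curves meet at s = -2, 3.
On [-2, 3], w = -4*s**2 - s is on top; that piece has area ∫[-2,3] (-(s**2 - s - 6)) ds = 125/6.

125/6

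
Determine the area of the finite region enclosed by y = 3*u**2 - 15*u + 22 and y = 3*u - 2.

4

Set the curves equal: 3*u**2 - 15*u + 22 = 3*u - 2, so 3*u**2 - 18*u + 24 = 0, which factors as 3*(u - 4)*(u - 2) = 0. The curves meet at u = 2, 4.
On [2, 4], y = 3*u - 2 is on top; that piece has area ∫[2,4] (-(3*u**2 - 18*u + 24)) du = 4.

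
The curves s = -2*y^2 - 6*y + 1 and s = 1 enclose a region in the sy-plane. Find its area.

Both boundary curves give s as a function of y, so integrate with respect to y. Setting them equal: -2*y^2 - 6*y = 0, i.e. -2*y*(y + 3) = 0, so they meet at y = -3, 0.
For y in [-3, 0], s = -2*y^2 - 6*y + 1 is on the right; area = ∫[-3,0] (-2*y^2 - 6*y) dy = 9.

9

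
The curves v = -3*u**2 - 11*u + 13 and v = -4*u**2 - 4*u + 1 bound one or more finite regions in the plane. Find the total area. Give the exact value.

Set the curves equal: -3*u**2 - 11*u + 13 = -4*u**2 - 4*u + 1, so u**2 - 7*u + 12 = 0, which factors as (u - 4)*(u - 3) = 0. The curves meet at u = 3, 4.
On [3, 4], v = -4*u**2 - 4*u + 1 is on top; that piece has area ∫[3,4] (-(u**2 - 7*u + 12)) du = 1/6.

1/6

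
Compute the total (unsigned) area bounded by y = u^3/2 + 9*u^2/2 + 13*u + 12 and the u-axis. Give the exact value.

1/4

The curve meets the u-axis where u^3/2 + 9*u^2/2 + 13*u + 12 = 0, i.e. (u + 2)*(u + 3)*(u + 4)/2 = 0, at u = -4, -3, -2.
On [-4, -3] the curve lies above the axis; ∫[-4,-3] (u^3/2 + 9*u^2/2 + 13*u + 12) du = 1/8, giving area 1/8.
On [-3, -2] the curve lies below the axis; ∫[-3,-2] (u^3/2 + 9*u^2/2 + 13*u + 12) du = -1/8, giving area 1/8.
Total area = 1/8 + 1/8 = 1/4.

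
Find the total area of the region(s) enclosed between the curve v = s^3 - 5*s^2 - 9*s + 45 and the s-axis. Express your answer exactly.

The curve meets the s-axis where s^3 - 5*s^2 - 9*s + 45 = 0, i.e. (s - 5)*(s - 3)*(s + 3) = 0, at s = -3, 3, 5.
On [-3, 3] the curve lies above the axis; ∫[-3,3] (s^3 - 5*s^2 - 9*s + 45) ds = 180, giving area 180.
On [3, 5] the curve lies below the axis; ∫[3,5] (s^3 - 5*s^2 - 9*s + 45) ds = -28/3, giving area 28/3.
Total area = 180 + 28/3 = 568/3.

568/3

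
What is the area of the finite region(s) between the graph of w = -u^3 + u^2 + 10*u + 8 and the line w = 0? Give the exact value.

The curve meets the u-axis where -u^3 + u^2 + 10*u + 8 = 0, i.e. -(u - 4)*(u + 1)*(u + 2) = 0, at u = -2, -1, 4.
On [-2, -1] the curve lies below the axis; ∫[-2,-1] (-u^3 + u^2 + 10*u + 8) du = -11/12, giving area 11/12.
On [-1, 4] the curve lies above the axis; ∫[-1,4] (-u^3 + u^2 + 10*u + 8) du = 875/12, giving area 875/12.
Total area = 11/12 + 875/12 = 443/6.

443/6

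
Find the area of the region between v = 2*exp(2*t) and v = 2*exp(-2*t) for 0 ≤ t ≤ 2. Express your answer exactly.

-2 + exp(-4) + exp(4)

On [0, 2], (2*exp(2*t)) - (2*exp(-2*t)) = 2*exp(2*t) - 2*exp(-2*t) is ≥ 0 throughout, so the area is a single integral of |2*exp(2*t) - 2*exp(-2*t)|.
∫[0,2] (2*exp(2*t) - 2*exp(-2*t)) dt = -2 + exp(-4) + exp(4).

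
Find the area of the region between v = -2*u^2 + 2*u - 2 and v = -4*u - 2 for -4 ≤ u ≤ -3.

137/3

On [-4, -3], (-2*u^2 + 2*u - 2) - (-4*u - 2) = -2*u^2 + 6*u is ≤ 0 throughout, so the area is a single integral of |-2*u^2 + 6*u|.
∫[-4,-3] (-2*u^2 + 6*u) du = -137/3; the area of that piece is 137/3.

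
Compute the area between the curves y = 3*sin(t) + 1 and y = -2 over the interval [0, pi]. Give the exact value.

On [0, pi], (3*sin(t) + 1) - (-2) = 3*sin(t) + 3 is ≥ 0 throughout, so the area is a single integral of |3*sin(t) + 3|.
∫[0,pi] (3*sin(t) + 3) dt = 6 + 3*pi.

6 + 3*pi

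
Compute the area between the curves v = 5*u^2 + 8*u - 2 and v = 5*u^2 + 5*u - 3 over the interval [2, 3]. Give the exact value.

17/2

On [2, 3], (5*u^2 + 8*u - 2) - (5*u^2 + 5*u - 3) = 3*u + 1 is ≥ 0 throughout, so the area is a single integral of |3*u + 1|.
∫[2,3] (3*u + 1) du = 17/2.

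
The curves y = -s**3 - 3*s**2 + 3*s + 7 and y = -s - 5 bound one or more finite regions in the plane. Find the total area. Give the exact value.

131/4

Set the curves equal: -s**3 - 3*s**2 + 3*s + 7 = -s - 5, so -s**3 - 3*s**2 + 4*s + 12 = 0, which factors as -(s - 2)*(s + 2)*(s + 3) = 0. The curves meet at s = -3, -2, 2.
On [-3, -2], y = -s - 5 is on top; that piece has area ∫[-3,-2] (-(-s**3 - 3*s**2 + 4*s + 12)) ds = 3/4.
On [-2, 2], y = -s**3 - 3*s**2 + 3*s + 7 is on top; that piece has area ∫[-2,2] (-s**3 - 3*s**2 + 4*s + 12) ds = 32.
Total enclosed area = 3/4 + 32 = 131/4.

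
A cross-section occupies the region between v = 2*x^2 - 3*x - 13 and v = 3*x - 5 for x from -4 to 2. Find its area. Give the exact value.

90

The difference (2*x^2 - 3*x - 13) - (3*x - 5) = 2*x^2 - 6*x - 8 changes sign at x = -1 inside [-4, 2], so split the integral there.
∫[-4,-1] (2*x^2 - 6*x - 8) dx = 63.
∫[-1,2] (2*x^2 - 6*x - 8) dx = -27; the area of that piece is 27.
Total area = 63 + 27 = 90.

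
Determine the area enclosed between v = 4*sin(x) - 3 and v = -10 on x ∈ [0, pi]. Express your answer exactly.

8 + 7*pi

On [0, pi], (4*sin(x) - 3) - (-10) = 4*sin(x) + 7 is ≥ 0 throughout, so the area is a single integral of |4*sin(x) + 7|.
∫[0,pi] (4*sin(x) + 7) dx = 8 + 7*pi.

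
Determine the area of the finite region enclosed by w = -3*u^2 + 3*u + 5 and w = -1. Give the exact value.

27/2

Set the curves equal: -3*u^2 + 3*u + 5 = -1, so -3*u^2 + 3*u + 6 = 0, which factors as -3*(u - 2)*(u + 1) = 0. The curves meet at u = -1, 2.
On [-1, 2], w = -3*u^2 + 3*u + 5 is on top; that piece has area ∫[-1,2] (-3*u^2 + 3*u + 6) du = 27/2.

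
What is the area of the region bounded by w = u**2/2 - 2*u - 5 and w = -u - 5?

Set the curves equal: u**2/2 - 2*u - 5 = -u - 5, so u**2/2 - u = 0, which factors as u*(u - 2)/2 = 0. The curves meet at u = 0, 2.
On [0, 2], w = -u - 5 is on top; that piece has area ∫[0,2] (-(u**2/2 - u)) du = 2/3.

2/3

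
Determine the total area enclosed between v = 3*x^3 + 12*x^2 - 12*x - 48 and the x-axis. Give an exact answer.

148

The curve meets the x-axis where 3*x^3 + 12*x^2 - 12*x - 48 = 0, i.e. 3*(x - 2)*(x + 2)*(x + 4) = 0, at x = -4, -2, 2.
On [-4, -2] the curve lies above the axis; ∫[-4,-2] (3*x^3 + 12*x^2 - 12*x - 48) dx = 20, giving area 20.
On [-2, 2] the curve lies below the axis; ∫[-2,2] (3*x^3 + 12*x^2 - 12*x - 48) dx = -128, giving area 128.
Total area = 20 + 128 = 148.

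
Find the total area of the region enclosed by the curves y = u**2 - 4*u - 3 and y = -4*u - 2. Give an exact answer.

Set the curves equal: u**2 - 4*u - 3 = -4*u - 2, so u**2 - 1 = 0, which factors as (u - 1)*(u + 1) = 0. The curves meet at u = -1, 1.
On [-1, 1], y = -4*u - 2 is on top; that piece has area ∫[-1,1] (-(u**2 - 1)) du = 4/3.

4/3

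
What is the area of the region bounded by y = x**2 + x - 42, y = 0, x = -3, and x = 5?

On [-3, 5], (x**2 + x - 42) - (0) = x**2 + x - 42 is ≤ 0 throughout, so the area is a single integral of |x**2 + x - 42|.
∫[-3,5] (x**2 + x - 42) dx = -832/3; the area of that piece is 832/3.

832/3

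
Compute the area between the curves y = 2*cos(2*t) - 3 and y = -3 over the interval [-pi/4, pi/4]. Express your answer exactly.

2

On [-pi/4, pi/4], (2*cos(2*t) - 3) - (-3) = 2*cos(2*t) is ≥ 0 throughout, so the area is a single integral of |2*cos(2*t)|.
∫[-pi/4,pi/4] (2*cos(2*t)) dt = 2.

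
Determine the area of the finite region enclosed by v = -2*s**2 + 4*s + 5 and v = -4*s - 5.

Set the curves equal: -2*s**2 + 4*s + 5 = -4*s - 5, so -2*s**2 + 8*s + 10 = 0, which factors as -2*(s - 5)*(s + 1) = 0. The curves meet at s = -1, 5.
On [-1, 5], v = -2*s**2 + 4*s + 5 is on top; that piece has area ∫[-1,5] (-2*s**2 + 8*s + 10) ds = 72.

72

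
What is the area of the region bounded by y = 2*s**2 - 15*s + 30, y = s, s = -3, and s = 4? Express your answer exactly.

The difference (2*s**2 - 15*s + 30) - (s) = 2*s**2 - 16*s + 30 changes sign at s = 3 inside [-3, 4], so split the integral there.
∫[-3,3] (2*s**2 - 16*s + 30) ds = 216.
∫[3,4] (2*s**2 - 16*s + 30) ds = -4/3; the area of that piece is 4/3.
Total area = 216 + 4/3 = 652/3.

652/3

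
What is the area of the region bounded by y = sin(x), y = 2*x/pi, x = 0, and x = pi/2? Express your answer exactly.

1 - pi/4

On [0, pi/2], (sin(x)) - (2*x/pi) = -2*x/pi + sin(x) is ≥ 0 throughout, so the area is a single integral of |-2*x/pi + sin(x)|.
∫[0,pi/2] (-2*x/pi + sin(x)) dx = 1 - pi/4.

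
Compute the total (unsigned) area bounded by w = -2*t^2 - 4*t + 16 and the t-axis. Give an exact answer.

The curve meets the t-axis where -2*t^2 - 4*t + 16 = 0, i.e. -2*(t - 2)*(t + 4) = 0, at t = -4, 2.
On [-4, 2] the curve lies above the axis; ∫[-4,2] (-2*t^2 - 4*t + 16) dt = 72, giving area 72.

72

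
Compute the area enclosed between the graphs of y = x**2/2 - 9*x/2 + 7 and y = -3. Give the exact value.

Set the curves equal: x**2/2 - 9*x/2 + 7 = -3, so x**2/2 - 9*x/2 + 10 = 0, which factors as (x - 5)*(x - 4)/2 = 0. The curves meet at x = 4, 5.
On [4, 5], y = -3 is on top; that piece has area ∫[4,5] (-(x**2/2 - 9*x/2 + 10)) dx = 1/12.

1/12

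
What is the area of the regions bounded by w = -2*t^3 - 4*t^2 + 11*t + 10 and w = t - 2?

253/6

Set the curves equal: -2*t^3 - 4*t^2 + 11*t + 10 = t - 2, so -2*t^3 - 4*t^2 + 10*t + 12 = 0, which factors as -2*(t - 2)*(t + 1)*(t + 3) = 0. The curves meet at t = -3, -1, 2.
On [-3, -1], w = t - 2 is on top; that piece has area ∫[-3,-1] (-(-2*t^3 - 4*t^2 + 10*t + 12)) dt = 32/3.
On [-1, 2], w = -2*t^3 - 4*t^2 + 11*t + 10 is on top; that piece has area ∫[-1,2] (-2*t^3 - 4*t^2 + 10*t + 12) dt = 63/2.
Total enclosed area = 32/3 + 63/2 = 253/6.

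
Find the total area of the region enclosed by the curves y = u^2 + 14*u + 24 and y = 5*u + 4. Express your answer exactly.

Set the curves equal: u^2 + 14*u + 24 = 5*u + 4, so u^2 + 9*u + 20 = 0, which factors as (u + 4)*(u + 5) = 0. The curves meet at u = -5, -4.
On [-5, -4], y = 5*u + 4 is on top; that piece has area ∫[-5,-4] (-(u^2 + 9*u + 20)) du = 1/6.

1/6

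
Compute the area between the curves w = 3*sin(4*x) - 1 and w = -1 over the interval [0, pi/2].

The difference (3*sin(4*x) - 1) - (-1) = 3*sin(4*x) changes sign at x = pi/4 inside [0, pi/2], so split the integral there.
∫[0,pi/4] (3*sin(4*x)) dx = 3/2.
∫[pi/4,pi/2] (3*sin(4*x)) dx = -3/2; the area of that piece is 3/2.
Total area = 3/2 + 3/2 = 3.

3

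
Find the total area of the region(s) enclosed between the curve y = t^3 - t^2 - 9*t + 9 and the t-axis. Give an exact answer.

The curve meets the t-axis where t^3 - t^2 - 9*t + 9 = 0, i.e. (t - 3)*(t - 1)*(t + 3) = 0, at t = -3, 1, 3.
On [-3, 1] the curve lies above the axis; ∫[-3,1] (t^3 - t^2 - 9*t + 9) dt = 128/3, giving area 128/3.
On [1, 3] the curve lies below the axis; ∫[1,3] (t^3 - t^2 - 9*t + 9) dt = -20/3, giving area 20/3.
Total area = 128/3 + 20/3 = 148/3.

148/3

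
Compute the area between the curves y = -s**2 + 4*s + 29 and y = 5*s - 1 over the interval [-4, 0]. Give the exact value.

320/3

On [-4, 0], (-s**2 + 4*s + 29) - (5*s - 1) = -s**2 - s + 30 is ≥ 0 throughout, so the area is a single integral of |-s**2 - s + 30|.
∫[-4,0] (-s**2 - s + 30) ds = 320/3.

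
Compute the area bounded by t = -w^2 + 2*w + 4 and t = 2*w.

Both boundary curves give t as a function of w, so integrate with respect to w. Setting them equal: -w^2 + 4 = 0, i.e. -(w - 2)*(w + 2) = 0, so they meet at w = -2, 2.
For w in [-2, 2], t = -w^2 + 2*w + 4 is on the right; area = ∫[-2,2] (-w^2 + 4) dw = 32/3.

32/3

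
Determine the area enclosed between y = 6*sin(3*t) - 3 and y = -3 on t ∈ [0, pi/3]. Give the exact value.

On [0, pi/3], (6*sin(3*t) - 3) - (-3) = 6*sin(3*t) is ≥ 0 throughout, so the area is a single integral of |6*sin(3*t)|.
∫[0,pi/3] (6*sin(3*t)) dt = 4.

4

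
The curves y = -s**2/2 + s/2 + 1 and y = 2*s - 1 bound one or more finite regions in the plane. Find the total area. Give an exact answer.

Set the curves equal: -s**2/2 + s/2 + 1 = 2*s - 1, so -s**2/2 - 3*s/2 + 2 = 0, which factors as -(s - 1)*(s + 4)/2 = 0. The curves meet at s = -4, 1.
On [-4, 1], y = -s**2/2 + s/2 + 1 is on top; that piece has area ∫[-4,1] (-s**2/2 - 3*s/2 + 2) ds = 125/12.

125/12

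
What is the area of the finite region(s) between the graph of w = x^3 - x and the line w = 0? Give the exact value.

1/2

The curve meets the x-axis where x^3 - x = 0, i.e. x*(x - 1)*(x + 1) = 0, at x = -1, 0, 1.
On [-1, 0] the curve lies above the axis; ∫[-1,0] (x^3 - x) dx = 1/4, giving area 1/4.
On [0, 1] the curve lies below the axis; ∫[0,1] (x^3 - x) dx = -1/4, giving area 1/4.
Total area = 1/4 + 1/4 = 1/2.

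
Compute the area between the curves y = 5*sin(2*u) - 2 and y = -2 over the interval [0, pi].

The difference (5*sin(2*u) - 2) - (-2) = 5*sin(2*u) changes sign at u = pi/2 inside [0, pi], so split the integral there.
∫[0,pi/2] (5*sin(2*u)) du = 5.
∫[pi/2,pi] (5*sin(2*u)) du = -5; the area of that piece is 5.
Total area = 5 + 5 = 10.

10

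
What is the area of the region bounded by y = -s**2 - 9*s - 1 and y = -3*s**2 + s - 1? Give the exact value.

Set the curves equal: -s**2 - 9*s - 1 = -3*s**2 + s - 1, so 2*s**2 - 10*s = 0, which factors as 2*s*(s - 5) = 0. The curves meet at s = 0, 5.
On [0, 5], y = -3*s**2 + s - 1 is on top; that piece has area ∫[0,5] (-(2*s**2 - 10*s)) ds = 125/3.

125/3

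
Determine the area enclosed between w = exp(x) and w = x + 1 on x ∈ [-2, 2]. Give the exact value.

On [-2, 2], (exp(x)) - (x + 1) = -x + exp(x) - 1 is ≥ 0 throughout, so the area is a single integral of |-x + exp(x) - 1|.
∫[-2,2] (-x + exp(x) - 1) dx = -4 - exp(-2) + exp(2).

-4 - exp(-2) + exp(2)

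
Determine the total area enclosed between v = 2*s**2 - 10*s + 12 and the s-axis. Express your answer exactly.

1/3

The curve meets the s-axis where 2*s**2 - 10*s + 12 = 0, i.e. 2*(s - 3)*(s - 2) = 0, at s = 2, 3.
On [2, 3] the curve lies below the axis; ∫[2,3] (2*s**2 - 10*s + 12) ds = -1/3, giving area 1/3.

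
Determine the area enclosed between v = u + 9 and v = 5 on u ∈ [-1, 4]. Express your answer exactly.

On [-1, 4], (u + 9) - (5) = u + 4 is ≥ 0 throughout, so the area is a single integral of |u + 4|.
∫[-1,4] (u + 4) du = 55/2.

55/2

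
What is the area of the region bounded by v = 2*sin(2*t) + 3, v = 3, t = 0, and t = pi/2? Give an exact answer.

2

On [0, pi/2], (2*sin(2*t) + 3) - (3) = 2*sin(2*t) is ≥ 0 throughout, so the area is a single integral of |2*sin(2*t)|.
∫[0,pi/2] (2*sin(2*t)) dt = 2.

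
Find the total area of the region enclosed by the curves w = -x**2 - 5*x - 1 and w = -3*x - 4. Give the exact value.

Set the curves equal: -x**2 - 5*x - 1 = -3*x - 4, so -x**2 - 2*x + 3 = 0, which factors as -(x - 1)*(x + 3) = 0. The curves meet at x = -3, 1.
On [-3, 1], w = -x**2 - 5*x - 1 is on top; that piece has area ∫[-3,1] (-x**2 - 2*x + 3) dx = 32/3.

32/3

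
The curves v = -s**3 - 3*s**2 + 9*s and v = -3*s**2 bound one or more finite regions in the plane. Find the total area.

Set the curves equal: -s**3 - 3*s**2 + 9*s = -3*s**2, so -s**3 + 9*s = 0, which factors as -s*(s - 3)*(s + 3) = 0. The curves meet at s = -3, 0, 3.
On [-3, 0], v = -3*s**2 is on top; that piece has area ∫[-3,0] (-(-s**3 + 9*s)) ds = 81/4.
On [0, 3], v = -s**3 - 3*s**2 + 9*s is on top; that piece has area ∫[0,3] (-s**3 + 9*s) ds = 81/4.
Total enclosed area = 81/4 + 81/4 = 81/2.

81/2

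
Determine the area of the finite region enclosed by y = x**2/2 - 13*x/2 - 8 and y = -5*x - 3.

343/12

Set the curves equal: x**2/2 - 13*x/2 - 8 = -5*x - 3, so x**2/2 - 3*x/2 - 5 = 0, which factors as (x - 5)*(x + 2)/2 = 0. The curves meet at x = -2, 5.
On [-2, 5], y = -5*x - 3 is on top; that piece has area ∫[-2,5] (-(x**2/2 - 3*x/2 - 5)) dx = 343/12.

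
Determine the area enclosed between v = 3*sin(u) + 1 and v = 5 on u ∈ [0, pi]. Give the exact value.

-6 + 4*pi

On [0, pi], (3*sin(u) + 1) - (5) = 3*sin(u) - 4 is ≤ 0 throughout, so the area is a single integral of |3*sin(u) - 4|.
∫[0,pi] (3*sin(u) - 4) du = 6 - 4*pi; the area of that piece is -6 + 4*pi.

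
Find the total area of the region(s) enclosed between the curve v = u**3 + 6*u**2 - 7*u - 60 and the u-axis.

517/2

The curve meets the u-axis where u**3 + 6*u**2 - 7*u - 60 = 0, i.e. (u - 3)*(u + 4)*(u + 5) = 0, at u = -5, -4, 3.
On [-5, -4] the curve lies above the axis; ∫[-5,-4] (u**3 + 6*u**2 - 7*u - 60) du = 5/4, giving area 5/4.
On [-4, 3] the curve lies below the axis; ∫[-4,3] (u**3 + 6*u**2 - 7*u - 60) du = -1029/4, giving area 1029/4.
Total area = 5/4 + 1029/4 = 517/2.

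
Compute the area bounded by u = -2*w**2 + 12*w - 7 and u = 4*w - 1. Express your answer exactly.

Both boundary curves give u as a function of w, so integrate with respect to w. Setting them equal: -2*w**2 + 8*w - 6 = 0, i.e. -2*(w - 3)*(w - 1) = 0, so they meet at w = 1, 3.
For w in [1, 3], u = -2*w**2 + 12*w - 7 is on the right; area = ∫[1,3] (-2*w**2 + 8*w - 6) dw = 8/3.

8/3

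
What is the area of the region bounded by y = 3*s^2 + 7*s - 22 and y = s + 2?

Set the curves equal: 3*s^2 + 7*s - 22 = s + 2, so 3*s^2 + 6*s - 24 = 0, which factors as 3*(s - 2)*(s + 4) = 0. The curves meet at s = -4, 2.
On [-4, 2], y = s + 2 is on top; that piece has area ∫[-4,2] (-(3*s^2 + 6*s - 24)) ds = 108.

108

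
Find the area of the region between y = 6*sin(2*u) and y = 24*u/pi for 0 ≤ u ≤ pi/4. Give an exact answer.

On [0, pi/4], (6*sin(2*u)) - (24*u/pi) = -24*u/pi + 6*sin(2*u) is ≥ 0 throughout, so the area is a single integral of |-24*u/pi + 6*sin(2*u)|.
∫[0,pi/4] (-24*u/pi + 6*sin(2*u)) du = 3 - 3*pi/4.

3 - 3*pi/4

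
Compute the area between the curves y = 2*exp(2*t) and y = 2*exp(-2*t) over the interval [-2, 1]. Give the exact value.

-4 + exp(-4) + exp(-2) + exp(2) + exp(4)

The difference (2*exp(2*t)) - (2*exp(-2*t)) = 2*exp(2*t) - 2*exp(-2*t) changes sign at t = 0 inside [-2, 1], so split the integral there.
∫[-2,0] (2*exp(2*t) - 2*exp(-2*t)) dt = -exp(4) - exp(-4) + 2; the area of that piece is -2 + exp(-4) + exp(4).
∫[0,1] (2*exp(2*t) - 2*exp(-2*t)) dt = -2 + exp(-2) + exp(2).
Total area = (-2 + exp(-4) + exp(4)) + (-2 + exp(-2) + exp(2)) = -4 + exp(-4) + exp(-2) + exp(2) + exp(4).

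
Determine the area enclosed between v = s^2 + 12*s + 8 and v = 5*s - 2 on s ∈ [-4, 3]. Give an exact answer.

165/2

The difference (s^2 + 12*s + 8) - (5*s - 2) = s^2 + 7*s + 10 changes sign at s = -2 inside [-4, 3], so split the integral there.
∫[-4,-2] (s^2 + 7*s + 10) ds = -10/3; the area of that piece is 10/3.
∫[-2,3] (s^2 + 7*s + 10) ds = 475/6.
Total area = 10/3 + 475/6 = 165/2.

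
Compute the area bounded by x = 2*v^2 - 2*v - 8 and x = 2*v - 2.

64/3

Both boundary curves give x as a function of v, so integrate with respect to v. Setting them equal: 2*v^2 - 4*v - 6 = 0, i.e. 2*(v - 3)*(v + 1) = 0, so they meet at v = -1, 3.
For v in [-1, 3], x = 2*v^2 - 2*v - 8 is on the left; area = ∫[-1,3] (-(2*v^2 - 4*v - 6)) dv = 64/3.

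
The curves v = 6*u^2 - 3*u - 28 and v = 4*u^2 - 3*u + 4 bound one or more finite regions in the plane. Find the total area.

512/3

Set the curves equal: 6*u^2 - 3*u - 28 = 4*u^2 - 3*u + 4, so 2*u^2 - 32 = 0, which factors as 2*(u - 4)*(u + 4) = 0. The curves meet at u = -4, 4.
On [-4, 4], v = 4*u^2 - 3*u + 4 is on top; that piece has area ∫[-4,4] (-(2*u^2 - 32)) du = 512/3.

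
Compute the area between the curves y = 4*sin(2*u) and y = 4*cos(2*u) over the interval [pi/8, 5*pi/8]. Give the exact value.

On [pi/8, 5*pi/8], (4*sin(2*u)) - (4*cos(2*u)) = 4*sin(2*u) - 4*cos(2*u) is ≥ 0 throughout, so the area is a single integral of |4*sin(2*u) - 4*cos(2*u)|.
∫[pi/8,5*pi/8] (4*sin(2*u) - 4*cos(2*u)) du = 4*sqrt(2).

4*sqrt(2)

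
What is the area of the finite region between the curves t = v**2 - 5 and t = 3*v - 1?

Both boundary curves give t as a function of v, so integrate with respect to v. Setting them equal: v**2 - 3*v - 4 = 0, i.e. (v - 4)*(v + 1) = 0, so they meet at v = -1, 4.
For v in [-1, 4], t = v**2 - 5 is on the left; area = ∫[-1,4] (-(v**2 - 3*v - 4)) dv = 125/6.

125/6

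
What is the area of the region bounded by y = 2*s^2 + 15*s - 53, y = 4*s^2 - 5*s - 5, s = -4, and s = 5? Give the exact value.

1412/3

The difference (2*s^2 + 15*s - 53) - (4*s^2 - 5*s - 5) = -2*s^2 + 20*s - 48 changes sign at s = 4 inside [-4, 5], so split the integral there.
∫[-4,4] (-2*s^2 + 20*s - 48) ds = -1408/3; the area of that piece is 1408/3.
∫[4,5] (-2*s^2 + 20*s - 48) ds = 4/3.
Total area = 1408/3 + 4/3 = 1412/3.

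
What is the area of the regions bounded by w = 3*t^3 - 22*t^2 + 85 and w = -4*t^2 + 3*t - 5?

Set the curves equal: 3*t^3 - 22*t^2 + 85 = -4*t^2 + 3*t - 5, so 3*t^3 - 18*t^2 - 3*t + 90 = 0, which factors as 3*(t - 5)*(t - 3)*(t + 2) = 0. The curves meet at t = -2, 3, 5.
On [-2, 3], w = 3*t^3 - 22*t^2 + 85 is on top; that piece has area ∫[-2,3] (3*t^3 - 18*t^2 - 3*t + 90) dt = 1125/4.
On [3, 5], w = -4*t^2 + 3*t - 5 is on top; that piece has area ∫[3,5] (-(3*t^3 - 18*t^2 - 3*t + 90)) dt = 24.
Total enclosed area = 1125/4 + 24 = 1221/4.

1221/4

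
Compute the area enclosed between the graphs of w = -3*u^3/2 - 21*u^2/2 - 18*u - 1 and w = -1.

71/4

Set the curves equal: -3*u^3/2 - 21*u^2/2 - 18*u - 1 = -1, so -3*u^3/2 - 21*u^2/2 - 18*u = 0, which factors as -3*u*(u + 3)*(u + 4)/2 = 0. The curves meet at u = -4, -3, 0.
On [-4, -3], w = -1 is on top; that piece has area ∫[-4,-3] (-(-3*u^3/2 - 21*u^2/2 - 18*u)) du = 7/8.
On [-3, 0], w = -3*u^3/2 - 21*u^2/2 - 18*u - 1 is on top; that piece has area ∫[-3,0] (-3*u^3/2 - 21*u^2/2 - 18*u) du = 135/8.
Total enclosed area = 7/8 + 135/8 = 71/4.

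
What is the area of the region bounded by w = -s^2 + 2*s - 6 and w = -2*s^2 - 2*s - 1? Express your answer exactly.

36

Set the curves equal: -s^2 + 2*s - 6 = -2*s^2 - 2*s - 1, so s^2 + 4*s - 5 = 0, which factors as (s - 1)*(s + 5) = 0. The curves meet at s = -5, 1.
On [-5, 1], w = -2*s^2 - 2*s - 1 is on top; that piece has area ∫[-5,1] (-(s^2 + 4*s - 5)) ds = 36.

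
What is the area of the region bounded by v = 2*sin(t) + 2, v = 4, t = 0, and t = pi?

-4 + 2*pi

On [0, pi], (2*sin(t) + 2) - (4) = 2*sin(t) - 2 is ≤ 0 throughout, so the area is a single integral of |2*sin(t) - 2|.
∫[0,pi] (2*sin(t) - 2) dt = 4 - 2*pi; the area of that piece is -4 + 2*pi.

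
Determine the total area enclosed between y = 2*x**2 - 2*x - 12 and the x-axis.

The curve meets the x-axis where 2*x**2 - 2*x - 12 = 0, i.e. 2*(x - 3)*(x + 2) = 0, at x = -2, 3.
On [-2, 3] the curve lies below the axis; ∫[-2,3] (2*x**2 - 2*x - 12) dx = -125/3, giving area 125/3.

125/3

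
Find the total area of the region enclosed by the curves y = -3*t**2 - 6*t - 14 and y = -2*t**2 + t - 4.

9/2

Set the curves equal: -3*t**2 - 6*t - 14 = -2*t**2 + t - 4, so -t**2 - 7*t - 10 = 0, which factors as -(t + 2)*(t + 5) = 0. The curves meet at t = -5, -2.
On [-5, -2], y = -3*t**2 - 6*t - 14 is on top; that piece has area ∫[-5,-2] (-t**2 - 7*t - 10) dt = 9/2.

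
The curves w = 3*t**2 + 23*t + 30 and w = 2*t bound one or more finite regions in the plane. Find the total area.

Set the curves equal: 3*t**2 + 23*t + 30 = 2*t, so 3*t**2 + 21*t + 30 = 0, which factors as 3*(t + 2)*(t + 5) = 0. The curves meet at t = -5, -2.
On [-5, -2], w = 2*t is on top; that piece has area ∫[-5,-2] (-(3*t**2 + 21*t + 30)) dt = 27/2.

27/2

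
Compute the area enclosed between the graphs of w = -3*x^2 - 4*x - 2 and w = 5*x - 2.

Set the curves equal: -3*x^2 - 4*x - 2 = 5*x - 2, so -3*x^2 - 9*x = 0, which factors as -3*x*(x + 3) = 0. The curves meet at x = -3, 0.
On [-3, 0], w = -3*x^2 - 4*x - 2 is on top; that piece has area ∫[-3,0] (-3*x^2 - 9*x) dx = 27/2.

27/2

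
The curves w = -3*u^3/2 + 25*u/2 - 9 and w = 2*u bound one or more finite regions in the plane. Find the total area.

Set the curves equal: -3*u^3/2 + 25*u/2 - 9 = 2*u, so -3*u^3/2 + 21*u/2 - 9 = 0, which factors as -3*(u - 2)*(u - 1)*(u + 3)/2 = 0. The curves meet at u = -3, 1, 2.
On [-3, 1], w = 2*u is on top; that piece has area ∫[-3,1] (-(-3*u^3/2 + 21*u/2 - 9)) du = 48.
On [1, 2], w = -3*u^3/2 + 25*u/2 - 9 is on top; that piece has area ∫[1,2] (-3*u^3/2 + 21*u/2 - 9) du = 9/8.
Total enclosed area = 48 + 9/8 = 393/8.

393/8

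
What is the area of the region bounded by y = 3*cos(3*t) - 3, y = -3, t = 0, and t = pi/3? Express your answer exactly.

2

The difference (3*cos(3*t) - 3) - (-3) = 3*cos(3*t) changes sign at t = pi/6 inside [0, pi/3], so split the integral there.
∫[0,pi/6] (3*cos(3*t)) dt = 1.
∫[pi/6,pi/3] (3*cos(3*t)) dt = -1; the area of that piece is 1.
Total area = 1 + 1 = 2.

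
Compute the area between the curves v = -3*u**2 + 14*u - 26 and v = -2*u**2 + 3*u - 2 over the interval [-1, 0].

On [-1, 0], (-3*u**2 + 14*u - 26) - (-2*u**2 + 3*u - 2) = -u**2 + 11*u - 24 is ≤ 0 throughout, so the area is a single integral of |-u**2 + 11*u - 24|.
∫[-1,0] (-u**2 + 11*u - 24) du = -179/6; the area of that piece is 179/6.

179/6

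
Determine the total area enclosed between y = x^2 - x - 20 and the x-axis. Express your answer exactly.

243/2

The curve meets the x-axis where x^2 - x - 20 = 0, i.e. (x - 5)*(x + 4) = 0, at x = -4, 5.
On [-4, 5] the curve lies below the axis; ∫[-4,5] (x^2 - x - 20) dx = -243/2, giving area 243/2.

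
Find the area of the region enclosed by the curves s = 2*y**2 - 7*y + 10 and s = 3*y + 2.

9

Both boundary curves give s as a function of y, so integrate with respect to y. Setting them equal: 2*y**2 - 10*y + 8 = 0, i.e. 2*(y - 4)*(y - 1) = 0, so they meet at y = 1, 4.
For y in [1, 4], s = 2*y**2 - 7*y + 10 is on the left; area = ∫[1,4] (-(2*y**2 - 10*y + 8)) dy = 9.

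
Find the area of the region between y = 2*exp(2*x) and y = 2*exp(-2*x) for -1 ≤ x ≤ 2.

The difference (2*exp(2*x)) - (2*exp(-2*x)) = 2*exp(2*x) - 2*exp(-2*x) changes sign at x = 0 inside [-1, 2], so split the integral there.
∫[-1,0] (2*exp(2*x) - 2*exp(-2*x)) dx = -exp(2) - exp(-2) + 2; the area of that piece is -2 + exp(-2) + exp(2).
∫[0,2] (2*exp(2*x) - 2*exp(-2*x)) dx = -2 + exp(-4) + exp(4).
Total area = (-2 + exp(-2) + exp(2)) + (-2 + exp(-4) + exp(4)) = -4 + exp(-4) + exp(-2) + exp(2) + exp(4).

-4 + exp(-4) + exp(-2) + exp(2) + exp(4)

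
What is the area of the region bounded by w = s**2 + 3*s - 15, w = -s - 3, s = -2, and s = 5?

263/3

The difference (s**2 + 3*s - 15) - (-s - 3) = s**2 + 4*s - 12 changes sign at s = 2 inside [-2, 5], so split the integral there.
∫[-2,2] (s**2 + 4*s - 12) ds = -128/3; the area of that piece is 128/3.
∫[2,5] (s**2 + 4*s - 12) ds = 45.
Total area = 128/3 + 45 = 263/3.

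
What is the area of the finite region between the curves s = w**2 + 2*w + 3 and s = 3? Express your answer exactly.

Both boundary curves give s as a function of w, so integrate with respect to w. Setting them equal: w**2 + 2*w = 0, i.e. w*(w + 2) = 0, so they meet at w = -2, 0.
For w in [-2, 0], s = w**2 + 2*w + 3 is on the left; area = ∫[-2,0] (-(w**2 + 2*w)) dw = 4/3.

4/3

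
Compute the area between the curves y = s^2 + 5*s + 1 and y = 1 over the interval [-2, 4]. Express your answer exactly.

206/3

The difference (s^2 + 5*s + 1) - (1) = s^2 + 5*s changes sign at s = 0 inside [-2, 4], so split the integral there.
∫[-2,0] (s^2 + 5*s) ds = -22/3; the area of that piece is 22/3.
∫[0,4] (s^2 + 5*s) ds = 184/3.
Total area = 22/3 + 184/3 = 206/3.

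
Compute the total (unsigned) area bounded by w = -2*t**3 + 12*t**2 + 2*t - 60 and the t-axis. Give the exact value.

407/2

The curve meets the t-axis where -2*t**3 + 12*t**2 + 2*t - 60 = 0, i.e. -2*(t - 5)*(t - 3)*(t + 2) = 0, at t = -2, 3, 5.
On [-2, 3] the curve lies below the axis; ∫[-2,3] (-2*t**3 + 12*t**2 + 2*t - 60) dt = -375/2, giving area 375/2.
On [3, 5] the curve lies above the axis; ∫[3,5] (-2*t**3 + 12*t**2 + 2*t - 60) dt = 16, giving area 16.
Total area = 375/2 + 16 = 407/2.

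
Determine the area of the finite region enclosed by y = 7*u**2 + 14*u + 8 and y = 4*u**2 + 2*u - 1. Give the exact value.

Set the curves equal: 7*u**2 + 14*u + 8 = 4*u**2 + 2*u - 1, so 3*u**2 + 12*u + 9 = 0, which factors as 3*(u + 1)*(u + 3) = 0. The curves meet at u = -3, -1.
On [-3, -1], y = 4*u**2 + 2*u - 1 is on top; that piece has area ∫[-3,-1] (-(3*u**2 + 12*u + 9)) du = 4.

4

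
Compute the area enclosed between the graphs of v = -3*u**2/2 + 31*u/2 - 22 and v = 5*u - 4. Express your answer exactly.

Set the curves equal: -3*u**2/2 + 31*u/2 - 22 = 5*u - 4, so -3*u**2/2 + 21*u/2 - 18 = 0, which factors as -3*(u - 4)*(u - 3)/2 = 0. The curves meet at u = 3, 4.
On [3, 4], v = -3*u**2/2 + 31*u/2 - 22 is on top; that piece has area ∫[3,4] (-3*u**2/2 + 21*u/2 - 18) du = 1/4.

1/4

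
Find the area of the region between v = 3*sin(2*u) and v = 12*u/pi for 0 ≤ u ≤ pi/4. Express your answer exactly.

On [0, pi/4], (3*sin(2*u)) - (12*u/pi) = -12*u/pi + 3*sin(2*u) is ≥ 0 throughout, so the area is a single integral of |-12*u/pi + 3*sin(2*u)|.
∫[0,pi/4] (-12*u/pi + 3*sin(2*u)) du = 3/2 - 3*pi/8.

3/2 - 3*pi/8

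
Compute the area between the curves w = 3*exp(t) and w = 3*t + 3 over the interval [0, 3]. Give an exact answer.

-51/2 + 3*exp(3)

On [0, 3], (3*exp(t)) - (3*t + 3) = -3*t + 3*exp(t) - 3 is ≥ 0 throughout, so the area is a single integral of |-3*t + 3*exp(t) - 3|.
∫[0,3] (-3*t + 3*exp(t) - 3) dt = -51/2 + 3*exp(3).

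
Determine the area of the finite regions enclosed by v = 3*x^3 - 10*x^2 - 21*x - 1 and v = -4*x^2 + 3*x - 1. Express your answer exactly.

148

Set the curves equal: 3*x^3 - 10*x^2 - 21*x - 1 = -4*x^2 + 3*x - 1, so 3*x^3 - 6*x^2 - 24*x = 0, which factors as 3*x*(x - 4)*(x + 2) = 0. The curves meet at x = -2, 0, 4.
On [-2, 0], v = 3*x^3 - 10*x^2 - 21*x - 1 is on top; that piece has area ∫[-2,0] (3*x^3 - 6*x^2 - 24*x) dx = 20.
On [0, 4], v = -4*x^2 + 3*x - 1 is on top; that piece has area ∫[0,4] (-(3*x^3 - 6*x^2 - 24*x)) dx = 128.
Total enclosed area = 20 + 128 = 148.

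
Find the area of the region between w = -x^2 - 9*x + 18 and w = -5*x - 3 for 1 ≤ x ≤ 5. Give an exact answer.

The difference (-x^2 - 9*x + 18) - (-5*x - 3) = -x^2 - 4*x + 21 changes sign at x = 3 inside [1, 5], so split the integral there.
∫[1,3] (-x^2 - 4*x + 21) dx = 52/3.
∫[3,5] (-x^2 - 4*x + 21) dx = -68/3; the area of that piece is 68/3.
Total area = 52/3 + 68/3 = 40.

40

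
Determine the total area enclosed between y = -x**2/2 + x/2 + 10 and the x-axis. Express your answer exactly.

The curve meets the x-axis where -x**2/2 + x/2 + 10 = 0, i.e. -(x - 5)*(x + 4)/2 = 0, at x = -4, 5.
On [-4, 5] the curve lies above the axis; ∫[-4,5] (-x**2/2 + x/2 + 10) dx = 243/4, giving area 243/4.

243/4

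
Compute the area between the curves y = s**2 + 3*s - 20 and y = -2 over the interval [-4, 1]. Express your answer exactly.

545/6

On [-4, 1], (s**2 + 3*s - 20) - (-2) = s**2 + 3*s - 18 is ≤ 0 throughout, so the area is a single integral of |s**2 + 3*s - 18|.
∫[-4,1] (s**2 + 3*s - 18) ds = -545/6; the area of that piece is 545/6.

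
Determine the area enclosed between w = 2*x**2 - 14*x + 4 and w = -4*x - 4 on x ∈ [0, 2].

The difference (2*x**2 - 14*x + 4) - (-4*x - 4) = 2*x**2 - 10*x + 8 changes sign at x = 1 inside [0, 2], so split the integral there.
∫[0,1] (2*x**2 - 10*x + 8) dx = 11/3.
∫[1,2] (2*x**2 - 10*x + 8) dx = -7/3; the area of that piece is 7/3.
Total area = 11/3 + 7/3 = 6.

6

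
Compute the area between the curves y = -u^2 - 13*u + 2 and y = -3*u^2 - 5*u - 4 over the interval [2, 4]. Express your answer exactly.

The difference (-u^2 - 13*u + 2) - (-3*u^2 - 5*u - 4) = 2*u^2 - 8*u + 6 changes sign at u = 3 inside [2, 4], so split the integral there.
∫[2,3] (2*u^2 - 8*u + 6) du = -4/3; the area of that piece is 4/3.
∫[3,4] (2*u^2 - 8*u + 6) du = 8/3.
Total area = 4/3 + 8/3 = 4.

4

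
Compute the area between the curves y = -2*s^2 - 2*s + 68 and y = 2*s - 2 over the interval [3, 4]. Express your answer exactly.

94/3

On [3, 4], (-2*s^2 - 2*s + 68) - (2*s - 2) = -2*s^2 - 4*s + 70 is ≥ 0 throughout, so the area is a single integral of |-2*s^2 - 4*s + 70|.
∫[3,4] (-2*s^2 - 4*s + 70) ds = 94/3.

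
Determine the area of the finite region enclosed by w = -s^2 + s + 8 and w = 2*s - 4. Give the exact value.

Set the curves equal: -s^2 + s + 8 = 2*s - 4, so -s^2 - s + 12 = 0, which factors as -(s - 3)*(s + 4) = 0. The curves meet at s = -4, 3.
On [-4, 3], w = -s^2 + s + 8 is on top; that piece has area ∫[-4,3] (-s^2 - s + 12) ds = 343/6.

343/6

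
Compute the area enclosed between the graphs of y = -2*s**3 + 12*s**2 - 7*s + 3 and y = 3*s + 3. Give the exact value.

Set the curves equal: -2*s**3 + 12*s**2 - 7*s + 3 = 3*s + 3, so -2*s**3 + 12*s**2 - 10*s = 0, which factors as -2*s*(s - 5)*(s - 1) = 0. The curves meet at s = 0, 1, 5.
On [0, 1], y = 3*s + 3 is on top; that piece has area ∫[0,1] (-(-2*s**3 + 12*s**2 - 10*s)) ds = 3/2.
On [1, 5], y = -2*s**3 + 12*s**2 - 7*s + 3 is on top; that piece has area ∫[1,5] (-2*s**3 + 12*s**2 - 10*s) ds = 64.
Total enclosed area = 3/2 + 64 = 131/2.

131/2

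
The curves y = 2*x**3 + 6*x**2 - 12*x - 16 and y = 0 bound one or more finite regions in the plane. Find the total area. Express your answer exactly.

81

Set the curves equal: 2*x**3 + 6*x**2 - 12*x - 16 = 0, so 2*x**3 + 6*x**2 - 12*x - 16 = 0, which factors as 2*(x - 2)*(x + 1)*(x + 4) = 0. The curves meet at x = -4, -1, 2.
On [-4, -1], y = 2*x**3 + 6*x**2 - 12*x - 16 is on top; that piece has area ∫[-4,-1] (2*x**3 + 6*x**2 - 12*x - 16) dx = 81/2.
On [-1, 2], y = 0 is on top; that piece has area ∫[-1,2] (-(2*x**3 + 6*x**2 - 12*x - 16)) dx = 81/2.
Total enclosed area = 81/2 + 81/2 = 81.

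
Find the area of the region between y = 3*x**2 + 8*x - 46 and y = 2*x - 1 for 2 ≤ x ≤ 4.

24

The difference (3*x**2 + 8*x - 46) - (2*x - 1) = 3*x**2 + 6*x - 45 changes sign at x = 3 inside [2, 4], so split the integral there.
∫[2,3] (3*x**2 + 6*x - 45) dx = -11; the area of that piece is 11.
∫[3,4] (3*x**2 + 6*x - 45) dx = 13.
Total area = 11 + 13 = 24.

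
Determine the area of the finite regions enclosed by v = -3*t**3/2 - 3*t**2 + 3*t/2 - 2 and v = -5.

37/8

Set the curves equal: -3*t**3/2 - 3*t**2 + 3*t/2 - 2 = -5, so -3*t**3/2 - 3*t**2 + 3*t/2 + 3 = 0, which factors as -3*(t - 1)*(t + 1)*(t + 2)/2 = 0. The curves meet at t = -2, -1, 1.
On [-2, -1], v = -5 is on top; that piece has area ∫[-2,-1] (-(-3*t**3/2 - 3*t**2 + 3*t/2 + 3)) dt = 5/8.
On [-1, 1], v = -3*t**3/2 - 3*t**2 + 3*t/2 - 2 is on top; that piece has area ∫[-1,1] (-3*t**3/2 - 3*t**2 + 3*t/2 + 3) dt = 4.
Total enclosed area = 5/8 + 4 = 37/8.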